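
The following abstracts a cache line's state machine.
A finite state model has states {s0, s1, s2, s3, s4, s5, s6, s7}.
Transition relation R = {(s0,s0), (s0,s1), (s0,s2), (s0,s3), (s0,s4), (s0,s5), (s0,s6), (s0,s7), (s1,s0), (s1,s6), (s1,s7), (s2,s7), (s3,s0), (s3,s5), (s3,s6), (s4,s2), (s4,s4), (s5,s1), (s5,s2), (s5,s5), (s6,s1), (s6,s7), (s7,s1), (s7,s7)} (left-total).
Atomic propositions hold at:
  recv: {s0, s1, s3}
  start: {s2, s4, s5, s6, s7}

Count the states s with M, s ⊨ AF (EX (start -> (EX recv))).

7

Sat(EX recv) = {s : some successor in {s0, s1, s3}} = {s0, s1, s3, s5, s6, s7}
Sat(start -> (EX recv)) = {s0, s1, s3, s5, s6, s7}
Sat(EX (start -> (EX recv))) = {s : some successor in {s0, s1, s3, s5, s6, s7}} = {s0, s1, s2, s3, s5, s6, s7}
AF (EX (start -> (EX recv))): least fixpoint, start Z0 = {s0, s1, s2, s3, s5, s6, s7}, add states with every successor in Z. Already a fixed point.
Sat(AF (EX (start -> (EX recv)))) = {s0, s1, s2, s3, s5, s6, s7}
|Sat(AF (EX (start -> (EX recv))))| = |{s0, s1, s2, s3, s5, s6, s7}| = 7.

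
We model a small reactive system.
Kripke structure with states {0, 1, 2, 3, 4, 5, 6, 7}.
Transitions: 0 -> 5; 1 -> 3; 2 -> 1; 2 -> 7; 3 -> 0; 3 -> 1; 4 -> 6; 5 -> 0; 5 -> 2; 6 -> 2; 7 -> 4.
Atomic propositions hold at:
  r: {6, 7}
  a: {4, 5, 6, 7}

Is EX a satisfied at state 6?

Sat(EX a) = {s : some successor in {4, 5, 6, 7}} = {0, 2, 4, 7}
6 ∉ Sat(EX a) = {0, 2, 4, 7}, so the formula does not hold at 6.

No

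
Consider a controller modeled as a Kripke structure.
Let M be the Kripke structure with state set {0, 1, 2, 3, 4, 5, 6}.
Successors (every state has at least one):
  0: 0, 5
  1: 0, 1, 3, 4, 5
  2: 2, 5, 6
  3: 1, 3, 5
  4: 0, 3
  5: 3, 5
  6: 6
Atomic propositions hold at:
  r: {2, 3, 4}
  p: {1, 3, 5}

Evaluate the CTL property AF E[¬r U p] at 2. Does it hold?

Sat(¬r) = {0, 1, 5, 6}
E[¬r U p]: least fixpoint, start Z0 = Sat(p) = {1, 3, 5}, add states in Sat(¬r) with some successor in Z. Z1 = {0, 1, 3, 5}; fixed.
Sat(E[¬r U p]) = {0, 1, 3, 5}
AF E[¬r U p]: least fixpoint, start Z0 = {0, 1, 3, 5}, add states with every successor in Z. Z1 = {0, 1, 3, 4, 5}; fixed.
Sat(AF E[¬r U p]) = {0, 1, 3, 4, 5}
2 ∉ Sat(AF E[¬r U p]) = {0, 1, 3, 4, 5}, so the formula does not hold at 2.

No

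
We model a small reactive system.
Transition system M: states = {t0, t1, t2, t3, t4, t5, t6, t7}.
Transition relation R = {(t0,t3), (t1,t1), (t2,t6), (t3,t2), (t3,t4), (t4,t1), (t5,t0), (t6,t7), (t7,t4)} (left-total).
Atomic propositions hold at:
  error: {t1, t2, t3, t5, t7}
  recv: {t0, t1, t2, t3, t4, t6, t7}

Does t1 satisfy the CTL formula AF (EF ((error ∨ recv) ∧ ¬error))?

Sat(error ∨ recv) = {t0, t1, t2, t3, t4, t5, t6, t7}
Sat(¬error) = {t0, t4, t6}
Sat((error ∨ recv) ∧ ¬error) = {t0, t4, t6}
EF ((error ∨ recv) ∧ ¬error): least fixpoint, start Z0 = {t0, t4, t6}, add states with some successor in Z. Z1 = {t0, t2, t3, t4, t5, t6, t7}; fixed.
Sat(EF ((error ∨ recv) ∧ ¬error)) = {t0, t2, t3, t4, t5, t6, t7}
AF (EF ((error ∨ recv) ∧ ¬error)): least fixpoint, start Z0 = {t0, t2, t3, t4, t5, t6, t7}, add states with every successor in Z. Already a fixed point.
Sat(AF (EF ((error ∨ recv) ∧ ¬error))) = {t0, t2, t3, t4, t5, t6, t7}
t1 ∉ Sat(AF (EF ((error ∨ recv) ∧ ¬error))) = {t0, t2, t3, t4, t5, t6, t7}, so the formula does not hold at t1.

No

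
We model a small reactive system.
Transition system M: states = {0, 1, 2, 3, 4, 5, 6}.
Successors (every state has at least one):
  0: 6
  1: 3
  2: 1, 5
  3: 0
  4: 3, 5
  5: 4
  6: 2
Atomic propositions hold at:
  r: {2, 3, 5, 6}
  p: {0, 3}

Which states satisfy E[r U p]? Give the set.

{0, 3}

E[r U p]: least fixpoint, start Z0 = Sat(p) = {0, 3}, add states in Sat(r) with some successor in Z. Already a fixed point.
Sat(E[r U p]) = {0, 3}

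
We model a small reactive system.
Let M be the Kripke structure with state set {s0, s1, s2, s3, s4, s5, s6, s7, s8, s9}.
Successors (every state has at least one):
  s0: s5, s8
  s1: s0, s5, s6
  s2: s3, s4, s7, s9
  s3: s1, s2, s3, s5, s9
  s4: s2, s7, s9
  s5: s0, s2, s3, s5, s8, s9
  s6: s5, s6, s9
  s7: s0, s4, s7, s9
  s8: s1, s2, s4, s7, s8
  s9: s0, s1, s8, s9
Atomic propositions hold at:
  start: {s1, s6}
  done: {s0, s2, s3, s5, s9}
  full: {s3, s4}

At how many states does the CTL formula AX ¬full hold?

Sat(¬full) = {s0, s1, s2, s5, s6, s7, s8, s9}
Sat(AX ¬full) = {s : every successor in {s0, s1, s2, s5, s6, s7, s8, s9}} = {s0, s1, s4, s6, s9}
|Sat(AX ¬full)| = |{s0, s1, s4, s6, s9}| = 5.

5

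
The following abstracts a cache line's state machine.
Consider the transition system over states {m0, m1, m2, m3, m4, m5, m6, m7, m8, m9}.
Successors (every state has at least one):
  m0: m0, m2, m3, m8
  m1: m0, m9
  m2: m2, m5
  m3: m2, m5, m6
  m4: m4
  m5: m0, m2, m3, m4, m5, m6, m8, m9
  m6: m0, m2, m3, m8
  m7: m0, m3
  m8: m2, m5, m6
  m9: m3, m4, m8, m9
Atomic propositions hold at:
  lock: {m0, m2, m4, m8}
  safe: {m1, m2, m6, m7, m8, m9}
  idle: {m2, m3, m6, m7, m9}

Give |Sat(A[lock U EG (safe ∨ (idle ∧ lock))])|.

5

Sat(idle ∧ lock) = {m2}
Sat(safe ∨ (idle ∧ lock)) = {m1, m2, m6, m7, m8, m9}
EG (safe ∨ (idle ∧ lock)): greatest fixpoint, start Z0 = {m1, m2, m6, m7, m8, m9}, keep only states in Sat with some successor in Z. Z1 = {m1, m2, m6, m8, m9}; fixed.
Sat(EG (safe ∨ (idle ∧ lock))) = {m1, m2, m6, m8, m9}
A[lock U EG (safe ∨ (idle ∧ lock))]: least fixpoint, start Z0 = Sat(EG (safe ∨ (idle ∧ lock))) = {m1, m2, m6, m8, m9}, add states in Sat(lock) with every successor in Z. Already a fixed point.
Sat(A[lock U EG (safe ∨ (idle ∧ lock))]) = {m1, m2, m6, m8, m9}
|Sat(A[lock U EG (safe ∨ (idle ∧ lock))])| = |{m1, m2, m6, m8, m9}| = 5.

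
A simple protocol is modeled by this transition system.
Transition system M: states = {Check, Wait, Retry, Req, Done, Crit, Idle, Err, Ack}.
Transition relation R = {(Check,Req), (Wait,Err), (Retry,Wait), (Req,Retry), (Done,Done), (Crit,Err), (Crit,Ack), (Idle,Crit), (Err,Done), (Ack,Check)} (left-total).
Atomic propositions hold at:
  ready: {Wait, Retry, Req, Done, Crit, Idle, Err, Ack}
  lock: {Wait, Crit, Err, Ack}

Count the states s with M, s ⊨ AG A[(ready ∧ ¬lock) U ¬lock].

Sat(¬lock) = {Check, Retry, Req, Done, Idle}
Sat(ready ∧ ¬lock) = {Retry, Req, Done, Idle}
A[(ready ∧ ¬lock) U ¬lock]: least fixpoint, start Z0 = Sat(¬lock) = {Check, Retry, Req, Done, Idle}, add states in Sat(ready ∧ ¬lock) with every successor in Z. Already a fixed point.
Sat(A[(ready ∧ ¬lock) U ¬lock]) = {Check, Retry, Req, Done, Idle}
AG A[(ready ∧ ¬lock) U ¬lock]: greatest fixpoint, start Z0 = {Check, Retry, Req, Done, Idle}, keep only states in Sat with every successor in Z. Z1 = {Check, Req, Done}; Z2 = {Check, Done}; Z3 = {Done}; fixed.
Sat(AG A[(ready ∧ ¬lock) U ¬lock]) = {Done}
|Sat(AG A[(ready ∧ ¬lock) U ¬lock])| = |{Done}| = 1.

1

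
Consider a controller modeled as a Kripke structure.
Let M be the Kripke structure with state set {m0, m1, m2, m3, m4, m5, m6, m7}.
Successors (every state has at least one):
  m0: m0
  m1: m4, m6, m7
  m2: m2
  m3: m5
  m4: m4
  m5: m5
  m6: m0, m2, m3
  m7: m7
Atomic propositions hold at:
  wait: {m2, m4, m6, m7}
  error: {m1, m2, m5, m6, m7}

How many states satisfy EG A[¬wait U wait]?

5

Sat(¬wait) = {m0, m1, m3, m5}
A[¬wait U wait]: least fixpoint, start Z0 = Sat(wait) = {m2, m4, m6, m7}, add states in Sat(¬wait) with every successor in Z. Z1 = {m1, m2, m4, m6, m7}; fixed.
Sat(A[¬wait U wait]) = {m1, m2, m4, m6, m7}
EG A[¬wait U wait]: greatest fixpoint, start Z0 = {m1, m2, m4, m6, m7}, keep only states in Sat with some successor in Z. Already a fixed point.
Sat(EG A[¬wait U wait]) = {m1, m2, m4, m6, m7}
|Sat(EG A[¬wait U wait])| = |{m1, m2, m4, m6, m7}| = 5.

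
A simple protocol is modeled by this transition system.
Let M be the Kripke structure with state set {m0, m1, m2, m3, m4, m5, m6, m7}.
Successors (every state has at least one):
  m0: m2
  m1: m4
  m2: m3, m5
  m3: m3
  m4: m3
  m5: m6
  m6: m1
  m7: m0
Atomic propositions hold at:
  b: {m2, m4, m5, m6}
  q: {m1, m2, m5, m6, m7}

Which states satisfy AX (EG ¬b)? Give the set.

Sat(¬b) = {m0, m1, m3, m7}
EG ¬b: greatest fixpoint, start Z0 = {m0, m1, m3, m7}, keep only states in Sat with some successor in Z. Z1 = {m3, m7}; Z2 = {m3}; fixed.
Sat(EG ¬b) = {m3}
Sat(AX (EG ¬b)) = {s : every successor in {m3}} = {m3, m4}

{m3, m4}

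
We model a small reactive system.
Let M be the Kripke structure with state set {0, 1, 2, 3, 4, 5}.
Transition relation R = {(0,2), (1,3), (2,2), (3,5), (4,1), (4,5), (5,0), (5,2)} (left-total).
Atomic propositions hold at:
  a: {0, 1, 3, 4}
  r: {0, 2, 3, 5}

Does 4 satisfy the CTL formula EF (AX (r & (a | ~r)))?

Yes

Sat(~r) = {1, 4}
Sat(a | ~r) = {0, 1, 3, 4}
Sat(r & (a | ~r)) = {0, 3}
Sat(AX (r & (a | ~r))) = {s : every successor in {0, 3}} = {1}
EF (AX (r & (a | ~r))): least fixpoint, start Z0 = {1}, add states with some successor in Z. Z1 = {1, 4}; fixed.
Sat(EF (AX (r & (a | ~r)))) = {1, 4}
4 ∈ Sat(EF (AX (r & (a | ~r)))) = {1, 4}, so the formula holds at 4.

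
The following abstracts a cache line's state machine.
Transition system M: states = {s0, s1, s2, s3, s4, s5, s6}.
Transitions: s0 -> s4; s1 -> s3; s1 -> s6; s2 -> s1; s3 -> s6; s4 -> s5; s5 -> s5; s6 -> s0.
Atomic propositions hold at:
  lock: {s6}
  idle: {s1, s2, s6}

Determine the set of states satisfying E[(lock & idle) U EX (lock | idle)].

Sat(lock & idle) = {s6}
Sat(lock | idle) = {s1, s2, s6}
Sat(EX (lock | idle)) = {s : some successor in {s1, s2, s6}} = {s1, s2, s3}
E[(lock & idle) U EX (lock | idle)]: least fixpoint, start Z0 = Sat(EX (lock | idle)) = {s1, s2, s3}, add states in Sat(lock & idle) with some successor in Z. Already a fixed point.
Sat(E[(lock & idle) U EX (lock | idle)]) = {s1, s2, s3}

{s1, s2, s3}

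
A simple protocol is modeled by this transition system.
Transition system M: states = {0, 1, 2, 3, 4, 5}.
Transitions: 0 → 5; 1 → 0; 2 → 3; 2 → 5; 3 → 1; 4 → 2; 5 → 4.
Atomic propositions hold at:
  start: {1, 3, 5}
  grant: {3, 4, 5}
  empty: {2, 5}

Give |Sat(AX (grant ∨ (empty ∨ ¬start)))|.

5

Sat(¬start) = {0, 2, 4}
Sat(empty ∨ ¬start) = {0, 2, 4, 5}
Sat(grant ∨ (empty ∨ ¬start)) = {0, 2, 3, 4, 5}
Sat(AX (grant ∨ (empty ∨ ¬start))) = {s : every successor in {0, 2, 3, 4, 5}} = {0, 1, 2, 4, 5}
|Sat(AX (grant ∨ (empty ∨ ¬start)))| = |{0, 1, 2, 4, 5}| = 5.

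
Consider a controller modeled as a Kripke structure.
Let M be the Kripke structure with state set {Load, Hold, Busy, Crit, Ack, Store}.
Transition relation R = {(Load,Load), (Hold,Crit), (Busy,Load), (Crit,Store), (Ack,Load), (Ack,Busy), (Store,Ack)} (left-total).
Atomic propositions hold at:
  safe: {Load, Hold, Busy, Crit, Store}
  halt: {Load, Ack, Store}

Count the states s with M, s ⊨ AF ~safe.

Sat(~safe) = {Ack}
AF ~safe: least fixpoint, start Z0 = {Ack}, add states with every successor in Z. Z1 = {Ack, Store}; Z2 = {Crit, Ack, Store}; Z3 = {Hold, Crit, Ack, Store}; fixed.
Sat(AF ~safe) = {Hold, Crit, Ack, Store}
|Sat(AF ~safe)| = |{Hold, Crit, Ack, Store}| = 4.

4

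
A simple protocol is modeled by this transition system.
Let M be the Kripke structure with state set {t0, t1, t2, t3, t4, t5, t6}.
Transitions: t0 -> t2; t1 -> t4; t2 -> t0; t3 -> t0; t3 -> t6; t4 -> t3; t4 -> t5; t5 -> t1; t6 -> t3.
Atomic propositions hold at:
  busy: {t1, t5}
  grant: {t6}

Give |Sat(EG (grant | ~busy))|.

Sat(~busy) = {t0, t2, t3, t4, t6}
Sat(grant | ~busy) = {t0, t2, t3, t4, t6}
EG (grant | ~busy): greatest fixpoint, start Z0 = {t0, t2, t3, t4, t6}, keep only states in Sat with some successor in Z. Already a fixed point.
Sat(EG (grant | ~busy)) = {t0, t2, t3, t4, t6}
|Sat(EG (grant | ~busy))| = |{t0, t2, t3, t4, t6}| = 5.

5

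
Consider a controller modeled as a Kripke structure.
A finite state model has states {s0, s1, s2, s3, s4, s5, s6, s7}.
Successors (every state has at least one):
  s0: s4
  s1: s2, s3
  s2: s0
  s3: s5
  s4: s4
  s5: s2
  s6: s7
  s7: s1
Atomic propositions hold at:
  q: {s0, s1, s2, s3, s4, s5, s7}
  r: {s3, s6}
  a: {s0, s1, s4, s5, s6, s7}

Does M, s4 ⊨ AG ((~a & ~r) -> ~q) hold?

Yes

Sat(~a) = {s2, s3}
Sat(~r) = {s0, s1, s2, s4, s5, s7}
Sat(~a & ~r) = {s2}
Sat(~q) = {s6}
Sat((~a & ~r) -> ~q) = {s0, s1, s3, s4, s5, s6, s7}
AG ((~a & ~r) -> ~q): greatest fixpoint, start Z0 = {s0, s1, s3, s4, s5, s6, s7}, keep only states in Sat with every successor in Z. Z1 = {s0, s3, s4, s6, s7}; Z2 = {s0, s4, s6}; Z3 = {s0, s4}; fixed.
Sat(AG ((~a & ~r) -> ~q)) = {s0, s4}
s4 ∈ Sat(AG ((~a & ~r) -> ~q)) = {s0, s4}, so the formula holds at s4.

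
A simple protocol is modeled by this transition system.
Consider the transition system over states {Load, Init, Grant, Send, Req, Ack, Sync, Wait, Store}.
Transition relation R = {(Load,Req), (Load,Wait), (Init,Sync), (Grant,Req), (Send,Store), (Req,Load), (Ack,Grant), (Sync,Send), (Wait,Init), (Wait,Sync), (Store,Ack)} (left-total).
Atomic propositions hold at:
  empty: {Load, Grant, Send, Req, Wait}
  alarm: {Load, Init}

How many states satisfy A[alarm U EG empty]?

EG empty: greatest fixpoint, start Z0 = {Load, Grant, Send, Req, Wait}, keep only states in Sat with some successor in Z. Z1 = {Load, Grant, Req}; fixed.
Sat(EG empty) = {Load, Grant, Req}
A[alarm U EG empty]: least fixpoint, start Z0 = Sat(EG empty) = {Load, Grant, Req}, add states in Sat(alarm) with every successor in Z. Already a fixed point.
Sat(A[alarm U EG empty]) = {Load, Grant, Req}
|Sat(A[alarm U EG empty])| = |{Load, Grant, Req}| = 3.

3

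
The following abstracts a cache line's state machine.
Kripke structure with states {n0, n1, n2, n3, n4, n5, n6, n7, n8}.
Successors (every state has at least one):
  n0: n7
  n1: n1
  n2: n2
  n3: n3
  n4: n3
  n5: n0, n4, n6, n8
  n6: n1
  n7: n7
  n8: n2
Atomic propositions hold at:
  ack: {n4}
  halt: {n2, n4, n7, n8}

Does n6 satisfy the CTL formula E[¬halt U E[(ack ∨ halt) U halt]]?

Sat(¬halt) = {n0, n1, n3, n5, n6}
Sat(ack ∨ halt) = {n2, n4, n7, n8}
E[(ack ∨ halt) U halt]: least fixpoint, start Z0 = Sat(halt) = {n2, n4, n7, n8}, add states in Sat(ack ∨ halt) with some successor in Z. Already a fixed point.
Sat(E[(ack ∨ halt) U halt]) = {n2, n4, n7, n8}
E[¬halt U E[(ack ∨ halt) U halt]]: least fixpoint, start Z0 = Sat(E[(ack ∨ halt) U halt]) = {n2, n4, n7, n8}, add states in Sat(¬halt) with some successor in Z. Z1 = {n0, n2, n4, n5, n7, n8}; fixed.
Sat(E[¬halt U E[(ack ∨ halt) U halt]]) = {n0, n2, n4, n5, n7, n8}
n6 ∉ Sat(E[¬halt U E[(ack ∨ halt) U halt]]) = {n0, n2, n4, n5, n7, n8}, so the formula does not hold at n6.

No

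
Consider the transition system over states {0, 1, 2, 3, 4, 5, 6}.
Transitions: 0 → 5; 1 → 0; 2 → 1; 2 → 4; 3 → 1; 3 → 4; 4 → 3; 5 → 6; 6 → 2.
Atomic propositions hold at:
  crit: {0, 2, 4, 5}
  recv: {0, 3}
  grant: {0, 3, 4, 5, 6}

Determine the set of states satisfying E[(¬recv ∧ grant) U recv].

Sat(¬recv) = {1, 2, 4, 5, 6}
Sat(¬recv ∧ grant) = {4, 5, 6}
E[(¬recv ∧ grant) U recv]: least fixpoint, start Z0 = Sat(recv) = {0, 3}, add states in Sat(¬recv ∧ grant) with some successor in Z. Z1 = {0, 3, 4}; fixed.
Sat(E[(¬recv ∧ grant) U recv]) = {0, 3, 4}

{0, 3, 4}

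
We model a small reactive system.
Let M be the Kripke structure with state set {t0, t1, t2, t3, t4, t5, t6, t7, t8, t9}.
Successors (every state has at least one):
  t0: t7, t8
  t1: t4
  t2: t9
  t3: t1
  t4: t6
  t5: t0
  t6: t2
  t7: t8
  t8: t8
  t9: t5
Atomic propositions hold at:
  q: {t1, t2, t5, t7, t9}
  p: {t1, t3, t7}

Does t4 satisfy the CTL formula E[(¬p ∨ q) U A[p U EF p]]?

Sat(¬p) = {t0, t2, t4, t5, t6, t8, t9}
Sat(¬p ∨ q) = {t0, t1, t2, t4, t5, t6, t7, t8, t9}
EF p: least fixpoint, start Z0 = {t1, t3, t7}, add states with some successor in Z. Z1 = {t0, t1, t3, t7}; Z2 = {t0, t1, t3, t5, t7}; Z3 = {t0, t1, t3, t5, t7, t9}; Z4 = {t0, t1, t2, t3, t5, t7, t9}; Z5 = {t0, t1, t2, t3, t5, t6, t7, t9}; Z6 = {t0, t1, t2, t3, t4, t5, t6, t7, t9}; fixed.
Sat(EF p) = {t0, t1, t2, t3, t4, t5, t6, t7, t9}
A[p U EF p]: least fixpoint, start Z0 = Sat(EF p) = {t0, t1, t2, t3, t4, t5, t6, t7, t9}, add states in Sat(p) with every successor in Z. Already a fixed point.
Sat(A[p U EF p]) = {t0, t1, t2, t3, t4, t5, t6, t7, t9}
E[(¬p ∨ q) U A[p U EF p]]: least fixpoint, start Z0 = Sat(A[p U EF p]) = {t0, t1, t2, t3, t4, t5, t6, t7, t9}, add states in Sat(¬p ∨ q) with some successor in Z. Already a fixed point.
Sat(E[(¬p ∨ q) U A[p U EF p]]) = {t0, t1, t2, t3, t4, t5, t6, t7, t9}
t4 ∈ Sat(E[(¬p ∨ q) U A[p U EF p]]) = {t0, t1, t2, t3, t4, t5, t6, t7, t9}, so the formula holds at t4.

Yes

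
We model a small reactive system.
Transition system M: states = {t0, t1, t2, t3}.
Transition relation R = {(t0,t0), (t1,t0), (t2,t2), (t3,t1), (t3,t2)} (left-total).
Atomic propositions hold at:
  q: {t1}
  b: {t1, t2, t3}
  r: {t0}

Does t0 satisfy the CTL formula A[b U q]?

A[b U q]: least fixpoint, start Z0 = Sat(q) = {t1}, add states in Sat(b) with every successor in Z. Already a fixed point.
Sat(A[b U q]) = {t1}
t0 ∉ Sat(A[b U q]) = {t1}, so the formula does not hold at t0.

No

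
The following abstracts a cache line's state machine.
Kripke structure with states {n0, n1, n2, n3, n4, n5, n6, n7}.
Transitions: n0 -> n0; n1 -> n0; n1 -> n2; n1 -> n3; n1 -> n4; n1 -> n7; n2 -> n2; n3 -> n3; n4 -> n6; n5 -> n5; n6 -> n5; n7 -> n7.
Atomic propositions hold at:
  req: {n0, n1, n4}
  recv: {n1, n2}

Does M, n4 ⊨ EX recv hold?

No

Sat(EX recv) = {s : some successor in {n1, n2}} = {n1, n2}
n4 ∉ Sat(EX recv) = {n1, n2}, so the formula does not hold at n4.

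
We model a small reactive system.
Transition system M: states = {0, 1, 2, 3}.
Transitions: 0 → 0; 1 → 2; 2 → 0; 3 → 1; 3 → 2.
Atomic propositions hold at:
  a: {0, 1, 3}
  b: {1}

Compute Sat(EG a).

{0}

EG a: greatest fixpoint, start Z0 = {0, 1, 3}, keep only states in Sat with some successor in Z. Z1 = {0, 3}; Z2 = {0}; fixed.
Sat(EG a) = {0}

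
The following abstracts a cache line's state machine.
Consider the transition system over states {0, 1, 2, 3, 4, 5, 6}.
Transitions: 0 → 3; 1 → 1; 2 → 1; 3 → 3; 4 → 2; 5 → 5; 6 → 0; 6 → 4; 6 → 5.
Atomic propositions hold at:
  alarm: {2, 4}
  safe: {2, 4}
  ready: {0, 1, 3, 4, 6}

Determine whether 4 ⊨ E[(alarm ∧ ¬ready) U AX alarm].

Sat(¬ready) = {2, 5}
Sat(alarm ∧ ¬ready) = {2}
Sat(AX alarm) = {s : every successor in {2, 4}} = {4}
E[(alarm ∧ ¬ready) U AX alarm]: least fixpoint, start Z0 = Sat(AX alarm) = {4}, add states in Sat(alarm ∧ ¬ready) with some successor in Z. Already a fixed point.
Sat(E[(alarm ∧ ¬ready) U AX alarm]) = {4}
4 ∈ Sat(E[(alarm ∧ ¬ready) U AX alarm]) = {4}, so the formula holds at 4.

Yes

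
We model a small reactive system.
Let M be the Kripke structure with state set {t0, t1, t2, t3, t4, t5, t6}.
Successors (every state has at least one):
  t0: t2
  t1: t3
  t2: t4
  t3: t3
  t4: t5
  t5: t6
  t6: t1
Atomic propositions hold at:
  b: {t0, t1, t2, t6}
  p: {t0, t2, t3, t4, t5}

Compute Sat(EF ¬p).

{t0, t1, t2, t4, t5, t6}

Sat(¬p) = {t1, t6}
EF ¬p: least fixpoint, start Z0 = {t1, t6}, add states with some successor in Z. Z1 = {t1, t5, t6}; Z2 = {t1, t4, t5, t6}; Z3 = {t1, t2, t4, t5, t6}; Z4 = {t0, t1, t2, t4, t5, t6}; fixed.
Sat(EF ¬p) = {t0, t1, t2, t4, t5, t6}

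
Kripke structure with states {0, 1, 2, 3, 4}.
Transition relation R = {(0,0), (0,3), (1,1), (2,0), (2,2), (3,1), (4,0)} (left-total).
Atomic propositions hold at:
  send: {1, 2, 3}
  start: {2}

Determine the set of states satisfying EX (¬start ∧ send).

Sat(¬start) = {0, 1, 3, 4}
Sat(¬start ∧ send) = {1, 3}
Sat(EX (¬start ∧ send)) = {s : some successor in {1, 3}} = {0, 1, 3}

{0, 1, 3}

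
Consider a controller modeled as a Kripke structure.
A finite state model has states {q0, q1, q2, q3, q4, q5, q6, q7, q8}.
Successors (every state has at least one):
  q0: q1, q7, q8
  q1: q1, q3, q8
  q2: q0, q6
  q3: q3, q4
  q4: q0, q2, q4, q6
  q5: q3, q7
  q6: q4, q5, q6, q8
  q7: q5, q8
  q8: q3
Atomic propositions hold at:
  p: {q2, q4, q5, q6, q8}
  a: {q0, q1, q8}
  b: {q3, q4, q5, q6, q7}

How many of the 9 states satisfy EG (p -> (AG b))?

AG b: greatest fixpoint, start Z0 = {q3, q4, q5, q6, q7}, keep only states in Sat with every successor in Z. Z1 = {q3, q5}; Z2 = ∅; fixed.
Sat(AG b) = ∅
Sat(p -> (AG b)) = {q0, q1, q3, q7}
EG (p -> (AG b)): greatest fixpoint, start Z0 = {q0, q1, q3, q7}, keep only states in Sat with some successor in Z. Z1 = {q0, q1, q3}; fixed.
Sat(EG (p -> (AG b))) = {q0, q1, q3}
|Sat(EG (p -> (AG b)))| = |{q0, q1, q3}| = 3.

3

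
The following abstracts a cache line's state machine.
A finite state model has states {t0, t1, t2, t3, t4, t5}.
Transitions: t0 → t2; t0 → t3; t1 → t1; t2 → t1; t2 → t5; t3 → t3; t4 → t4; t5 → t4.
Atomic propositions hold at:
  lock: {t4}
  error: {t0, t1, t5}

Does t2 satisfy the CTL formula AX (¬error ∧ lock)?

No

Sat(¬error) = {t2, t3, t4}
Sat(¬error ∧ lock) = {t4}
Sat(AX (¬error ∧ lock)) = {s : every successor in {t4}} = {t4, t5}
t2 ∉ Sat(AX (¬error ∧ lock)) = {t4, t5}, so the formula does not hold at t2.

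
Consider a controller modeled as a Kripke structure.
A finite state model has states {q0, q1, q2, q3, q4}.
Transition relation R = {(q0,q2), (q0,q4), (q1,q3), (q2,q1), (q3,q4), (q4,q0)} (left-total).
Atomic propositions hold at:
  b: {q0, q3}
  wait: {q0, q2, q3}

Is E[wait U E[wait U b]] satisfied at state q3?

E[wait U b]: least fixpoint, start Z0 = Sat(b) = {q0, q3}, add states in Sat(wait) with some successor in Z. Already a fixed point.
Sat(E[wait U b]) = {q0, q3}
E[wait U E[wait U b]]: least fixpoint, start Z0 = Sat(E[wait U b]) = {q0, q3}, add states in Sat(wait) with some successor in Z. Already a fixed point.
Sat(E[wait U E[wait U b]]) = {q0, q3}
q3 ∈ Sat(E[wait U E[wait U b]]) = {q0, q3}, so the formula holds at q3.

Yes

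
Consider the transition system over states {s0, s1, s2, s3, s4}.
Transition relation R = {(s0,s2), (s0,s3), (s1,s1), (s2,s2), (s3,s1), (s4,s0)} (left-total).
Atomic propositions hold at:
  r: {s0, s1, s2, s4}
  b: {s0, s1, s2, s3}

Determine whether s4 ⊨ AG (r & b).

No

Sat(r & b) = {s0, s1, s2}
AG (r & b): greatest fixpoint, start Z0 = {s0, s1, s2}, keep only states in Sat with every successor in Z. Z1 = {s1, s2}; fixed.
Sat(AG (r & b)) = {s1, s2}
s4 ∉ Sat(AG (r & b)) = {s1, s2}, so the formula does not hold at s4.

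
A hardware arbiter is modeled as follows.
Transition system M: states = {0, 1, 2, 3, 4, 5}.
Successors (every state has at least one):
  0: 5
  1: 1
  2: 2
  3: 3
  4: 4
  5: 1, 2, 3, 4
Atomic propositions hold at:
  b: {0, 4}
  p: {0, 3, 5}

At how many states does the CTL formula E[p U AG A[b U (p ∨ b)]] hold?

Sat(p ∨ b) = {0, 3, 4, 5}
A[b U (p ∨ b)]: least fixpoint, start Z0 = Sat((p ∨ b)) = {0, 3, 4, 5}, add states in Sat(b) with every successor in Z. Already a fixed point.
Sat(A[b U (p ∨ b)]) = {0, 3, 4, 5}
AG A[b U (p ∨ b)]: greatest fixpoint, start Z0 = {0, 3, 4, 5}, keep only states in Sat with every successor in Z. Z1 = {0, 3, 4}; Z2 = {3, 4}; fixed.
Sat(AG A[b U (p ∨ b)]) = {3, 4}
E[p U AG A[b U (p ∨ b)]]: least fixpoint, start Z0 = Sat(AG A[b U (p ∨ b)]) = {3, 4}, add states in Sat(p) with some successor in Z. Z1 = {3, 4, 5}; Z2 = {0, 3, 4, 5}; fixed.
Sat(E[p U AG A[b U (p ∨ b)]]) = {0, 3, 4, 5}
|Sat(E[p U AG A[b U (p ∨ b)]])| = |{0, 3, 4, 5}| = 4.

4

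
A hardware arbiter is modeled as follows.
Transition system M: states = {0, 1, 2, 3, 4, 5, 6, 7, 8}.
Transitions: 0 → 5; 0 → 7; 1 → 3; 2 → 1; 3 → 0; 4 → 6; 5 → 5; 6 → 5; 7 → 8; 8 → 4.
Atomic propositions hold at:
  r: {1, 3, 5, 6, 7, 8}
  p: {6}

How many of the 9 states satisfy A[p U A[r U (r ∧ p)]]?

1

Sat(r ∧ p) = {6}
A[r U (r ∧ p)]: least fixpoint, start Z0 = Sat((r ∧ p)) = {6}, add states in Sat(r) with every successor in Z. Already a fixed point.
Sat(A[r U (r ∧ p)]) = {6}
A[p U A[r U (r ∧ p)]]: least fixpoint, start Z0 = Sat(A[r U (r ∧ p)]) = {6}, add states in Sat(p) with every successor in Z. Already a fixed point.
Sat(A[p U A[r U (r ∧ p)]]) = {6}
|Sat(A[p U A[r U (r ∧ p)]])| = |{6}| = 1.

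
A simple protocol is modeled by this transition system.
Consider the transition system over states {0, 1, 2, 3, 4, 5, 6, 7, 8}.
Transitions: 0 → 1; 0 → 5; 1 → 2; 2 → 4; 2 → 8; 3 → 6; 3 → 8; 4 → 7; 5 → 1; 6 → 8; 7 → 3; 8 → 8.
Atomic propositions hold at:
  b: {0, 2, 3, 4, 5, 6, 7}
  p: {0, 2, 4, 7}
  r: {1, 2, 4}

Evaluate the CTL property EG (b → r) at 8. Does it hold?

Sat(b → r) = {1, 2, 4, 8}
EG (b → r): greatest fixpoint, start Z0 = {1, 2, 4, 8}, keep only states in Sat with some successor in Z. Z1 = {1, 2, 8}; fixed.
Sat(EG (b → r)) = {1, 2, 8}
8 ∈ Sat(EG (b → r)) = {1, 2, 8}, so the formula holds at 8.

Yes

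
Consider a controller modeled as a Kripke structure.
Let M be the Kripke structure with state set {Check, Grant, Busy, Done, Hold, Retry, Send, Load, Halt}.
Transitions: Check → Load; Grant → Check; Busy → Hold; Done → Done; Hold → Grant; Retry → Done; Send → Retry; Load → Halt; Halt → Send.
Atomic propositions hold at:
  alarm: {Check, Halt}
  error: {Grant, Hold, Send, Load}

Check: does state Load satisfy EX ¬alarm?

No

Sat(¬alarm) = {Grant, Busy, Done, Hold, Retry, Send, Load}
Sat(EX ¬alarm) = {s : some successor in {Grant, Busy, Done, Hold, Retry, Send, Load}} = {Check, Busy, Done, Hold, Retry, Send, Halt}
Load ∉ Sat(EX ¬alarm) = {Check, Busy, Done, Hold, Retry, Send, Halt}, so the formula does not hold at Load.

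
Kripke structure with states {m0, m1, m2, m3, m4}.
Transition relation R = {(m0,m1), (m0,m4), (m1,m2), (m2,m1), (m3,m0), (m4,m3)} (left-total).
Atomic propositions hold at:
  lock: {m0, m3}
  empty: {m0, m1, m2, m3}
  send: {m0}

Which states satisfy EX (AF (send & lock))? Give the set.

Sat(send & lock) = {m0}
AF (send & lock): least fixpoint, start Z0 = {m0}, add states with every successor in Z. Z1 = {m0, m3}; Z2 = {m0, m3, m4}; fixed.
Sat(AF (send & lock)) = {m0, m3, m4}
Sat(EX (AF (send & lock))) = {s : some successor in {m0, m3, m4}} = {m0, m3, m4}

{m0, m3, m4}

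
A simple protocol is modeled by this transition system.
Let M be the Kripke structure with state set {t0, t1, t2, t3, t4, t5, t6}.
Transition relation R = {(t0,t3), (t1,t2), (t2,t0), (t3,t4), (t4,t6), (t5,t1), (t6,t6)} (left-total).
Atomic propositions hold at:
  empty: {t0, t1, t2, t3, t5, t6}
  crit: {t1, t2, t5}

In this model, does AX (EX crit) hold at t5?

Sat(EX crit) = {s : some successor in {t1, t2, t5}} = {t1, t5}
Sat(AX (EX crit)) = {s : every successor in {t1, t5}} = {t5}
t5 ∈ Sat(AX (EX crit)) = {t5}, so the formula holds at t5.

Yes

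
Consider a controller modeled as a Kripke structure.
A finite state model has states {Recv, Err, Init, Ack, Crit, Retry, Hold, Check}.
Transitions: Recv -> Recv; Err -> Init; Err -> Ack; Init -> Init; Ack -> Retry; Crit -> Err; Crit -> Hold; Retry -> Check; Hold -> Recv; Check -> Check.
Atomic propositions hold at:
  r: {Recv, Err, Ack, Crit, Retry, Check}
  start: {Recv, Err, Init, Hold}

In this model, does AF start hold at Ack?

No

AF start: least fixpoint, start Z0 = {Recv, Err, Init, Hold}, add states with every successor in Z. Z1 = {Recv, Err, Init, Crit, Hold}; fixed.
Sat(AF start) = {Recv, Err, Init, Crit, Hold}
Ack ∉ Sat(AF start) = {Recv, Err, Init, Crit, Hold}, so the formula does not hold at Ack.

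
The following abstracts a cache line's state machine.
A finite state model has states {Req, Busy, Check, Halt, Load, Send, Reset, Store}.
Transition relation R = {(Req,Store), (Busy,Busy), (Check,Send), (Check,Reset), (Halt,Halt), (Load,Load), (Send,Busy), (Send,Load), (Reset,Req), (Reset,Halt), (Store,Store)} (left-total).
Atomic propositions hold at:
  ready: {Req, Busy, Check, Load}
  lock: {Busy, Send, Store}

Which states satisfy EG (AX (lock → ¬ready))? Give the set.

Sat(¬ready) = {Halt, Send, Reset, Store}
Sat(lock → ¬ready) = {Req, Check, Halt, Load, Send, Reset, Store}
Sat(AX (lock → ¬ready)) = {s : every successor in {Req, Check, Halt, Load, Send, Reset, Store}} = {Req, Check, Halt, Load, Reset, Store}
EG (AX (lock → ¬ready)): greatest fixpoint, start Z0 = {Req, Check, Halt, Load, Reset, Store}, keep only states in Sat with some successor in Z. Already a fixed point.
Sat(EG (AX (lock → ¬ready))) = {Req, Check, Halt, Load, Reset, Store}

{Req, Check, Halt, Load, Reset, Store}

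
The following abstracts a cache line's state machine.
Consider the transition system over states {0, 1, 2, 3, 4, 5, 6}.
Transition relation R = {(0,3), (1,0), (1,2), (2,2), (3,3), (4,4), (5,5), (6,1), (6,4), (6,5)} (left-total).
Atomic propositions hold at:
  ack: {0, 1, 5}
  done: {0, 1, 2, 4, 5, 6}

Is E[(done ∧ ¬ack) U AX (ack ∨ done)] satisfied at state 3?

Sat(¬ack) = {2, 3, 4, 6}
Sat(done ∧ ¬ack) = {2, 4, 6}
Sat(ack ∨ done) = {0, 1, 2, 4, 5, 6}
Sat(AX (ack ∨ done)) = {s : every successor in {0, 1, 2, 4, 5, 6}} = {1, 2, 4, 5, 6}
E[(done ∧ ¬ack) U AX (ack ∨ done)]: least fixpoint, start Z0 = Sat(AX (ack ∨ done)) = {1, 2, 4, 5, 6}, add states in Sat(done ∧ ¬ack) with some successor in Z. Already a fixed point.
Sat(E[(done ∧ ¬ack) U AX (ack ∨ done)]) = {1, 2, 4, 5, 6}
3 ∉ Sat(E[(done ∧ ¬ack) U AX (ack ∨ done)]) = {1, 2, 4, 5, 6}, so the formula does not hold at 3.

No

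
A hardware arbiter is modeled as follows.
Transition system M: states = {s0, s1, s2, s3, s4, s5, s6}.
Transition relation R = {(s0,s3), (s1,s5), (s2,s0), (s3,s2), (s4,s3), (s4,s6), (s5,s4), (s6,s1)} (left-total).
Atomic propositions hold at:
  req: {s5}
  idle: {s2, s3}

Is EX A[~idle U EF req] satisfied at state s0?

No

Sat(~idle) = {s0, s1, s4, s5, s6}
EF req: least fixpoint, start Z0 = {s5}, add states with some successor in Z. Z1 = {s1, s5}; Z2 = {s1, s5, s6}; Z3 = {s1, s4, s5, s6}; fixed.
Sat(EF req) = {s1, s4, s5, s6}
A[~idle U EF req]: least fixpoint, start Z0 = Sat(EF req) = {s1, s4, s5, s6}, add states in Sat(~idle) with every successor in Z. Already a fixed point.
Sat(A[~idle U EF req]) = {s1, s4, s5, s6}
Sat(EX A[~idle U EF req]) = {s : some successor in {s1, s4, s5, s6}} = {s1, s4, s5, s6}
s0 ∉ Sat(EX A[~idle U EF req]) = {s1, s4, s5, s6}, so the formula does not hold at s0.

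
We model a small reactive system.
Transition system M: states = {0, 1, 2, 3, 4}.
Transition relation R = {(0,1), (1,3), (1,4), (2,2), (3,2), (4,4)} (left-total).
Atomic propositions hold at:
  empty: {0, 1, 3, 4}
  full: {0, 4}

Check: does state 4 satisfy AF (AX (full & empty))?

Sat(full & empty) = {0, 4}
Sat(AX (full & empty)) = {s : every successor in {0, 4}} = {4}
AF (AX (full & empty)): least fixpoint, start Z0 = {4}, add states with every successor in Z. Already a fixed point.
Sat(AF (AX (full & empty))) = {4}
4 ∈ Sat(AF (AX (full & empty))) = {4}, so the formula holds at 4.

Yes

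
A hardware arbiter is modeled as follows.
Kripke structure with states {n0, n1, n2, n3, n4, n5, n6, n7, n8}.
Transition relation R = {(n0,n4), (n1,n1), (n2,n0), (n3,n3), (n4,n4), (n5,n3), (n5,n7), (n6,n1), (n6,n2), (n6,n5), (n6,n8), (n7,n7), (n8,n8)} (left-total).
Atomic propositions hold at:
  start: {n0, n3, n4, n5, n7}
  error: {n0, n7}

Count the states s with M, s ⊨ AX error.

2

Sat(AX error) = {s : every successor in {n0, n7}} = {n2, n7}
|Sat(AX error)| = |{n2, n7}| = 2.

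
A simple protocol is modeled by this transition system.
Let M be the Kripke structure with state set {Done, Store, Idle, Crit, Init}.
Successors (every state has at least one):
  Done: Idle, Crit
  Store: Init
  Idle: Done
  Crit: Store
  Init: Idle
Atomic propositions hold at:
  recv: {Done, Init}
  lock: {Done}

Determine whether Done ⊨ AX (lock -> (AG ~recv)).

Sat(~recv) = {Store, Idle, Crit}
AG ~recv: greatest fixpoint, start Z0 = {Store, Idle, Crit}, keep only states in Sat with every successor in Z. Z1 = {Crit}; Z2 = ∅; fixed.
Sat(AG ~recv) = ∅
Sat(lock -> (AG ~recv)) = {Store, Idle, Crit, Init}
Sat(AX (lock -> (AG ~recv))) = {s : every successor in {Store, Idle, Crit, Init}} = {Done, Store, Crit, Init}
Done ∈ Sat(AX (lock -> (AG ~recv))) = {Done, Store, Crit, Init}, so the formula holds at Done.

Yes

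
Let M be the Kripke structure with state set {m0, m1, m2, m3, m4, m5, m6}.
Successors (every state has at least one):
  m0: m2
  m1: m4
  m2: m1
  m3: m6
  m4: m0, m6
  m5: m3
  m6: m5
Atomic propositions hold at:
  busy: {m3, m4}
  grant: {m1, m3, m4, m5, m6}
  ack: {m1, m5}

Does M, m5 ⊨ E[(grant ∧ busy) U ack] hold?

Yes

Sat(grant ∧ busy) = {m3, m4}
E[(grant ∧ busy) U ack]: least fixpoint, start Z0 = Sat(ack) = {m1, m5}, add states in Sat(grant ∧ busy) with some successor in Z. Already a fixed point.
Sat(E[(grant ∧ busy) U ack]) = {m1, m5}
m5 ∈ Sat(E[(grant ∧ busy) U ack]) = {m1, m5}, so the formula holds at m5.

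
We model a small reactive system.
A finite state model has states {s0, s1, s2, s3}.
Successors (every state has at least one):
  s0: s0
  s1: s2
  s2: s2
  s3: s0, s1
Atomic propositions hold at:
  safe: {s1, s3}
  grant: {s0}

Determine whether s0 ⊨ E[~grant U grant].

Yes

Sat(~grant) = {s1, s2, s3}
E[~grant U grant]: least fixpoint, start Z0 = Sat(grant) = {s0}, add states in Sat(~grant) with some successor in Z. Z1 = {s0, s3}; fixed.
Sat(E[~grant U grant]) = {s0, s3}
s0 ∈ Sat(E[~grant U grant]) = {s0, s3}, so the formula holds at s0.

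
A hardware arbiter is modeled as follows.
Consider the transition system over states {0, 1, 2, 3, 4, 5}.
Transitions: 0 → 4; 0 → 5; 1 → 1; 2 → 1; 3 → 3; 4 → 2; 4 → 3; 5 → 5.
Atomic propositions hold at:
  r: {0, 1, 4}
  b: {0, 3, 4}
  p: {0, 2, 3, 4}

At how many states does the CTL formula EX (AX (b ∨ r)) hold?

4

Sat(b ∨ r) = {0, 1, 3, 4}
Sat(AX (b ∨ r)) = {s : every successor in {0, 1, 3, 4}} = {1, 2, 3}
Sat(EX (AX (b ∨ r))) = {s : some successor in {1, 2, 3}} = {1, 2, 3, 4}
|Sat(EX (AX (b ∨ r)))| = |{1, 2, 3, 4}| = 4.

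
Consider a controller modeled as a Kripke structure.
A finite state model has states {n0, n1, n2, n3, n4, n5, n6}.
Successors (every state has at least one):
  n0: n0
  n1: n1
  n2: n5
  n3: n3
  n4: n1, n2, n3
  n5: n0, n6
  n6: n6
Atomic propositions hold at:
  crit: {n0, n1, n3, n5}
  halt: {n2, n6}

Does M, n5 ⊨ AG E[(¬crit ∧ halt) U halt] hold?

No

Sat(¬crit) = {n2, n4, n6}
Sat(¬crit ∧ halt) = {n2, n6}
E[(¬crit ∧ halt) U halt]: least fixpoint, start Z0 = Sat(halt) = {n2, n6}, add states in Sat(¬crit ∧ halt) with some successor in Z. Already a fixed point.
Sat(E[(¬crit ∧ halt) U halt]) = {n2, n6}
AG E[(¬crit ∧ halt) U halt]: greatest fixpoint, start Z0 = {n2, n6}, keep only states in Sat with every successor in Z. Z1 = {n6}; fixed.
Sat(AG E[(¬crit ∧ halt) U halt]) = {n6}
n5 ∉ Sat(AG E[(¬crit ∧ halt) U halt]) = {n6}, so the formula does not hold at n5.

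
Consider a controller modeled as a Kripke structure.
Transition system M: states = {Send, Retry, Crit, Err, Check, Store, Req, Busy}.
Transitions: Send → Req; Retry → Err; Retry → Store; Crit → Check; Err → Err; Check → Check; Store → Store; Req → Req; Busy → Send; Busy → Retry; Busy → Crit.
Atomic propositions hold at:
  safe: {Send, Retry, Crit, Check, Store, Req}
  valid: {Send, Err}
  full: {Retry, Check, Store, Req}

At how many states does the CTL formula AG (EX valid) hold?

1

Sat(EX valid) = {s : some successor in {Send, Err}} = {Retry, Err, Busy}
AG (EX valid): greatest fixpoint, start Z0 = {Retry, Err, Busy}, keep only states in Sat with every successor in Z. Z1 = {Err}; fixed.
Sat(AG (EX valid)) = {Err}
|Sat(AG (EX valid))| = |{Err}| = 1.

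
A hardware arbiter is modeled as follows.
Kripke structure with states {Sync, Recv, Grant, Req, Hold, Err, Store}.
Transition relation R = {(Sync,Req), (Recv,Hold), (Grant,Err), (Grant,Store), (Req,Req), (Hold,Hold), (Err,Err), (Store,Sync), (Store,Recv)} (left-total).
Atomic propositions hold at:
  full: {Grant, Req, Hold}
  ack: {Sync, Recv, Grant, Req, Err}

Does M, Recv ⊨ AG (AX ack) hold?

No

Sat(AX ack) = {s : every successor in {Sync, Recv, Grant, Req, Err}} = {Sync, Req, Err, Store}
AG (AX ack): greatest fixpoint, start Z0 = {Sync, Req, Err, Store}, keep only states in Sat with every successor in Z. Z1 = {Sync, Req, Err}; fixed.
Sat(AG (AX ack)) = {Sync, Req, Err}
Recv ∉ Sat(AG (AX ack)) = {Sync, Req, Err}, so the formula does not hold at Recv.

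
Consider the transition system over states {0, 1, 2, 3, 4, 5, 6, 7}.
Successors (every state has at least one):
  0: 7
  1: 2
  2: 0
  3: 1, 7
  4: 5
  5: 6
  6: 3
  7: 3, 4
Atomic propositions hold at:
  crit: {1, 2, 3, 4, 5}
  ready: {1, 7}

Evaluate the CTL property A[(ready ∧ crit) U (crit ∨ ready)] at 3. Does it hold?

Sat(ready ∧ crit) = {1}
Sat(crit ∨ ready) = {1, 2, 3, 4, 5, 7}
A[(ready ∧ crit) U (crit ∨ ready)]: least fixpoint, start Z0 = Sat((crit ∨ ready)) = {1, 2, 3, 4, 5, 7}, add states in Sat(ready ∧ crit) with every successor in Z. Already a fixed point.
Sat(A[(ready ∧ crit) U (crit ∨ ready)]) = {1, 2, 3, 4, 5, 7}
3 ∈ Sat(A[(ready ∧ crit) U (crit ∨ ready)]) = {1, 2, 3, 4, 5, 7}, so the formula holds at 3.

Yes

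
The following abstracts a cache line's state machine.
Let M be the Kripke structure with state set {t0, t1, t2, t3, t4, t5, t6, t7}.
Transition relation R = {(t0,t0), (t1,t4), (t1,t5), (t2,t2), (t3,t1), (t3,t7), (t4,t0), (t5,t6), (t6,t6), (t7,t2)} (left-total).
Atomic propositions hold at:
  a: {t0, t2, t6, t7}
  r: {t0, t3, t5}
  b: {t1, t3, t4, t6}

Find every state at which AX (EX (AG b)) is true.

{t5, t6}

AG b: greatest fixpoint, start Z0 = {t1, t3, t4, t6}, keep only states in Sat with every successor in Z. Z1 = {t6}; fixed.
Sat(AG b) = {t6}
Sat(EX (AG b)) = {s : some successor in {t6}} = {t5, t6}
Sat(AX (EX (AG b))) = {s : every successor in {t5, t6}} = {t5, t6}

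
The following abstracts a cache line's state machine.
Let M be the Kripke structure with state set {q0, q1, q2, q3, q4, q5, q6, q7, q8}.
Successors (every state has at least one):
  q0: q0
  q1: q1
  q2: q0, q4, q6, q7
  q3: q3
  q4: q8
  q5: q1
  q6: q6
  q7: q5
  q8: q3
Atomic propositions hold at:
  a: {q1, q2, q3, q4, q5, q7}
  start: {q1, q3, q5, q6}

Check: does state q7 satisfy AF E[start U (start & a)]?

Yes

Sat(start & a) = {q1, q3, q5}
E[start U (start & a)]: least fixpoint, start Z0 = Sat((start & a)) = {q1, q3, q5}, add states in Sat(start) with some successor in Z. Already a fixed point.
Sat(E[start U (start & a)]) = {q1, q3, q5}
AF E[start U (start & a)]: least fixpoint, start Z0 = {q1, q3, q5}, add states with every successor in Z. Z1 = {q1, q3, q5, q7, q8}; Z2 = {q1, q3, q4, q5, q7, q8}; fixed.
Sat(AF E[start U (start & a)]) = {q1, q3, q4, q5, q7, q8}
q7 ∈ Sat(AF E[start U (start & a)]) = {q1, q3, q4, q5, q7, q8}, so the formula holds at q7.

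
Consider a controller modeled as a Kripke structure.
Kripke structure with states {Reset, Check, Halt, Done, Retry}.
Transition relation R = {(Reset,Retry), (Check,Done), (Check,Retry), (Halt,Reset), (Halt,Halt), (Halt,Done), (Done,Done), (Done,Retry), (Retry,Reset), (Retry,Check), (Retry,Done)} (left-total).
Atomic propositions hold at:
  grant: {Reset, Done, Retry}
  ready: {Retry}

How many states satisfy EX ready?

Sat(EX ready) = {s : some successor in {Retry}} = {Reset, Check, Done}
|Sat(EX ready)| = |{Reset, Check, Done}| = 3.

3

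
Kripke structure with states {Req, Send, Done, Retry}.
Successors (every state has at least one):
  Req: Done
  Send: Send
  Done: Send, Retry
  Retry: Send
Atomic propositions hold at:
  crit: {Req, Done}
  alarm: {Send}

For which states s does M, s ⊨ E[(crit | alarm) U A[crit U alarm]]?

{Req, Send, Done}

Sat(crit | alarm) = {Req, Send, Done}
A[crit U alarm]: least fixpoint, start Z0 = Sat(alarm) = {Send}, add states in Sat(crit) with every successor in Z. Already a fixed point.
Sat(A[crit U alarm]) = {Send}
E[(crit | alarm) U A[crit U alarm]]: least fixpoint, start Z0 = Sat(A[crit U alarm]) = {Send}, add states in Sat(crit | alarm) with some successor in Z. Z1 = {Send, Done}; Z2 = {Req, Send, Done}; fixed.
Sat(E[(crit | alarm) U A[crit U alarm]]) = {Req, Send, Done}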